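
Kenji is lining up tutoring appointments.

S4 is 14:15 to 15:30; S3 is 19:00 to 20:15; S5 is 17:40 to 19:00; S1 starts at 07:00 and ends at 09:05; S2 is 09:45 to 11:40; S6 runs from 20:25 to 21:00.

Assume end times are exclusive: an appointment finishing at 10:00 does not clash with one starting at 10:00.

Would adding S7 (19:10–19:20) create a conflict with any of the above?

S1: ends 09:05 at or before S7 starts 19:10 → clear.
S2: ends 11:40 at or before S7 starts 19:10 → clear.
S4: ends 15:30 at or before S7 starts 19:10 → clear.
S5: ends 19:00 at or before S7 starts 19:10 → clear.
S3: starts 19:00 before S7 ends 19:20, and ends 20:15 after S7 starts 19:10 → overlap.
S6: starts 20:25 at or after S7 ends 19:20 → clear.
S7 overlaps S3.

Yes — it overlaps S3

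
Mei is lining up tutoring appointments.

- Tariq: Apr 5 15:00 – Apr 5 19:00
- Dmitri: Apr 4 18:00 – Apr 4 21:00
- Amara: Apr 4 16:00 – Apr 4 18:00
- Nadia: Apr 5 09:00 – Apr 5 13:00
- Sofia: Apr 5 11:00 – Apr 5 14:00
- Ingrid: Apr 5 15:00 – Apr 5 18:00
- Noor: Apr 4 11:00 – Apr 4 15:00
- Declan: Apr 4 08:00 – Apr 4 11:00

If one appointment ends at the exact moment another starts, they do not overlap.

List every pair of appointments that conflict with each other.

Ingrid & Tariq, Nadia & Sofia

Sorted by start: Declan, Noor, Amara, Dmitri, Nadia, Sofia, Tariq, Ingrid.
Noor starts exactly when Declan ends (back-to-back, no overlap), so nothing later overlaps Declan either.
Amara starts after Noor ends, so nothing later overlaps Noor either.
Dmitri starts exactly when Amara ends (back-to-back, no overlap), so nothing later overlaps Amara either.
Nadia starts after Dmitri ends, so nothing later overlaps Dmitri either.
Sofia starts before Nadia ends → Nadia and Sofia overlap.
Tariq starts after Nadia ends, so nothing later overlaps Nadia either.
Tariq starts after Sofia ends, so nothing later overlaps Sofia either.
Ingrid starts before Tariq ends → Tariq and Ingrid overlap.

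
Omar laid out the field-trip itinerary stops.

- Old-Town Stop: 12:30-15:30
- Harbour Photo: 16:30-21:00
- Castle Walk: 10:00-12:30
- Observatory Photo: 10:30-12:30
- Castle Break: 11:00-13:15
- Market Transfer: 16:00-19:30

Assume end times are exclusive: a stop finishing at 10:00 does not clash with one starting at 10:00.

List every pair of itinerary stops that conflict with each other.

Castle Break & Castle Walk, Castle Break & Observatory Photo, Castle Break & Old-Town Stop, Castle Walk & Observatory Photo, Harbour Photo & Market Transfer

Two intervals overlap when each starts before the other ends.
Sorted by start: Castle Walk, Observatory Photo, Castle Break, Old-Town Stop, Market Transfer, Harbour Photo.
Observatory Photo starts before Castle Walk ends → Castle Walk and Observatory Photo overlap.
Castle Break starts before Castle Walk ends → Castle Walk and Castle Break overlap.
Old-Town Stop starts exactly when Castle Walk ends (back-to-back, no overlap), so Castle Walk has no further overlaps.
Castle Break starts before Observatory Photo ends → Observatory Photo and Castle Break overlap.
Old-Town Stop starts exactly when Observatory Photo ends (back-to-back, no overlap), so Observatory Photo has no further overlaps.
Old-Town Stop starts before Castle Break ends → Castle Break and Old-Town Stop overlap.
Market Transfer starts after Castle Break ends, so Castle Break has no further overlaps.
Market Transfer starts after Old-Town Stop ends, so Old-Town Stop has no further overlaps.
Harbour Photo starts before Market Transfer ends → Market Transfer and Harbour Photo overlap.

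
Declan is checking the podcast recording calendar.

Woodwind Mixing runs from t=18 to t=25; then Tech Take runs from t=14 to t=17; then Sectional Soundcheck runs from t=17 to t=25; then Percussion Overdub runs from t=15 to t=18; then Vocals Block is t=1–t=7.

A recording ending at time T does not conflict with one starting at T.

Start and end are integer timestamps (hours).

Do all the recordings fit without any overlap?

Sorted by start: Vocals Block, Tech Take, Percussion Overdub, Sectional Soundcheck, Woodwind Mixing.
Tech Take starts after Vocals Block ends; Vocals Block is clear from here.
Percussion Overdub starts before Tech Take ends → Tech Take and Percussion Overdub overlap.
That's a conflict, so the schedule is not conflict-free.

No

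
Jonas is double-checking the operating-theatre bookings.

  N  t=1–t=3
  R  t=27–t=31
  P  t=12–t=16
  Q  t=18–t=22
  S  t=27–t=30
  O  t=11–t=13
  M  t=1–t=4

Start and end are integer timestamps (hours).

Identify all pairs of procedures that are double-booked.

M & N, O & P, R & S

Sorted by start: M, N, O, P, Q, R, S.
N starts before M ends → M and N overlap.
O starts after M ends — done with M.
O starts after N ends — done with N.
P starts before O ends → O and P overlap.
Q starts after O ends — done with O.
Q starts after P ends — done with P.
R starts after Q ends — done with Q.
S starts before R ends → R and S overlap.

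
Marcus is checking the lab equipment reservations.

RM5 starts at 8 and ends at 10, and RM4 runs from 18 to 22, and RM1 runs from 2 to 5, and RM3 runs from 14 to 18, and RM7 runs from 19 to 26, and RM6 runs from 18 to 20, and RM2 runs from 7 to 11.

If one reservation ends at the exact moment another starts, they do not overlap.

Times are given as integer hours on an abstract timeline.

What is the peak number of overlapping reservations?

3

Sort all start/end points and keep a running count:
2 start RM1 → 1
5 end RM1 → 0
7 start RM2 → 1
8 start RM5 → 2
10 end RM5 → 1
11 end RM2 → 0
14 start RM3 → 1
18 end RM3 → 0
18 start RM4 → 1
18 start RM6 → 2
19 start RM7 → 3
20 end RM6 → 2
22 end RM4 → 1
26 end RM7 → 0
Peak is 3, at 19 (RM4, RM6, RM7).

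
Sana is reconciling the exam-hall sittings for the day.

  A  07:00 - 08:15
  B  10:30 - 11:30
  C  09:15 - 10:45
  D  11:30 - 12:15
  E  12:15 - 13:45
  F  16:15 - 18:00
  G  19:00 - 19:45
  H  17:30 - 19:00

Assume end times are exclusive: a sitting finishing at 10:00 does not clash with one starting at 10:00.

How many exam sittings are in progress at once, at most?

Walk through starts and ends in time order (an end at T is processed before a start at T):
07:00 start A → 1
08:15 end A → 0
09:15 start C → 1
10:30 start B → 2
10:45 end C → 1
11:30 end B → 0
11:30 start D → 1
12:15 end D → 0
12:15 start E → 1
13:45 end E → 0
16:15 start F → 1
17:30 start H → 2
18:00 end F → 1
19:00 end H → 0
19:00 start G → 1
19:45 end G → 0
Peak is 2, at 10:30 (B, C).

2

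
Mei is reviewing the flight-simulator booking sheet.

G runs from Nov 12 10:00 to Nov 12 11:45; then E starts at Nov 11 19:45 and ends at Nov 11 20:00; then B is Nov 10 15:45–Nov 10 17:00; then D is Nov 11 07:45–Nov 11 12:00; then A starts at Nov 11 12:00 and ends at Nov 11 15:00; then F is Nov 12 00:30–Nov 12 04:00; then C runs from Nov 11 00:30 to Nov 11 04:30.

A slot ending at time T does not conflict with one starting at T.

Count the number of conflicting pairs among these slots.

0

Sorted by start: B, C, D, A, E, F, G.
C starts after B ends — done with B.
D starts after C ends — done with C.
A starts exactly when D ends (back-to-back, no overlap) — done with D.
E starts after A ends — done with A.
F starts after E ends — done with E.
G starts after F ends.
No pair overlaps.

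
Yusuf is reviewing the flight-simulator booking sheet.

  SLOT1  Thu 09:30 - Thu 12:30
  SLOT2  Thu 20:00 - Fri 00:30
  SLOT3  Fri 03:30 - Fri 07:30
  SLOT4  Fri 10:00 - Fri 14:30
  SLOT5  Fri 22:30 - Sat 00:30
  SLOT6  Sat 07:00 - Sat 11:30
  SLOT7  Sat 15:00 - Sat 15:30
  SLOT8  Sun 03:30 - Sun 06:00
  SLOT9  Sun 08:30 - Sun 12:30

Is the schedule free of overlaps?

Yes

Check each pair: they overlap iff neither finishes before the other starts.
Sorted by start: SLOT1, SLOT2, SLOT3, SLOT4, SLOT5, SLOT6, SLOT7, SLOT8, SLOT9.
SLOT2 starts after SLOT1 ends, so SLOT1 has no further overlaps.
SLOT3 starts after SLOT2 ends, so SLOT2 has no further overlaps.
SLOT4 starts after SLOT3 ends, so SLOT3 has no further overlaps.
SLOT5 starts after SLOT4 ends, so SLOT4 has no further overlaps.
SLOT6 starts after SLOT5 ends, so SLOT5 has no further overlaps.
SLOT7 starts after SLOT6 ends, so SLOT6 has no further overlaps.
SLOT8 starts after SLOT7 ends, so SLOT7 has no further overlaps.
SLOT9 starts after SLOT8 ends.
Every pair is clear; the schedule has no overlaps.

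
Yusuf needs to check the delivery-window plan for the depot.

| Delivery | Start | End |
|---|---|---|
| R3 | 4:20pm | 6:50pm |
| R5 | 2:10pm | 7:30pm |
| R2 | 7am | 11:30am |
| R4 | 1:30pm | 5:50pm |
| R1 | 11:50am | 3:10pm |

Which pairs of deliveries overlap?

Two intervals overlap when each starts before the other ends.
Sorted by start: R2, R1, R4, R5, R3.
R1 starts after R2 ends — done with R2.
R4 starts before R1 ends → R1 and R4 overlap.
R5 starts before R1 ends → R1 and R5 overlap.
R3 starts after R1 ends.
R5 starts before R4 ends → R4 and R5 overlap.
R3 starts before R4 ends → R4 and R3 overlap.
R3 starts before R5 ends → R5 and R3 overlap.

R1 & R4, R1 & R5, R3 & R4, R3 & R5, R4 & R5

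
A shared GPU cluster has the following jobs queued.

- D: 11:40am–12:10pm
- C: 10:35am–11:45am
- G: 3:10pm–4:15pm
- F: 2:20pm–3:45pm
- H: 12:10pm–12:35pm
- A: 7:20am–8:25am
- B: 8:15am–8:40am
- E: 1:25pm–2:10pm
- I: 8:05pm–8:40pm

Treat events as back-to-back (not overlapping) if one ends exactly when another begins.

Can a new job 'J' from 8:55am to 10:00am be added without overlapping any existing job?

Yes — the slot is free

A: ends 8:25am at or before J starts 8:55am → clear.
B: ends 8:40am at or before J starts 8:55am → clear.
C: starts 10:35am at or after J ends 10:00am → clear.
D: starts 11:40am at or after J ends 10:00am → clear.
H: starts 12:10pm at or after J ends 10:00am → clear.
E: starts 1:25pm at or after J ends 10:00am → clear.
F: starts 2:20pm at or after J ends 10:00am → clear.
G: starts 3:10pm at or after J ends 10:00am → clear.
I: starts 8:05pm at or after J ends 10:00am → clear.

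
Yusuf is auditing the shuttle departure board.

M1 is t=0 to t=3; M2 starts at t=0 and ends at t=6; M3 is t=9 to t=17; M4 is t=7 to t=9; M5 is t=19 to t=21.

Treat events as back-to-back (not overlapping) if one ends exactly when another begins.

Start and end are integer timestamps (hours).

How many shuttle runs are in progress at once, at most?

2

Sweep the timeline, counting +1 at each start and −1 at each end (ends before starts at a tie):
t=0 start M1 → 1
t=0 start M2 → 2
t=3 end M1 → 1
t=6 end M2 → 0
t=7 start M4 → 1
t=9 end M4 → 0
t=9 start M3 → 1
t=17 end M3 → 0
t=19 start M5 → 1
t=21 end M5 → 0
Peak is 2, at t=0 (M1, M2).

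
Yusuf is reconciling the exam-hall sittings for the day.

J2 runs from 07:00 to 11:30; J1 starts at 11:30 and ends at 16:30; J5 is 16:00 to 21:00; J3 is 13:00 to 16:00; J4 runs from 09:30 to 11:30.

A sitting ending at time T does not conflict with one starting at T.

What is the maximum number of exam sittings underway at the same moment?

2

Sort all start/end points and keep a running count:
07:00 start J2 → 1
09:30 start J4 → 2
11:30 end J2 → 1
11:30 end J4 → 0
11:30 start J1 → 1
13:00 start J3 → 2
16:00 end J3 → 1
16:00 start J5 → 2
16:30 end J1 → 1
21:00 end J5 → 0
Peak is 2, at 09:30 (J2, J4).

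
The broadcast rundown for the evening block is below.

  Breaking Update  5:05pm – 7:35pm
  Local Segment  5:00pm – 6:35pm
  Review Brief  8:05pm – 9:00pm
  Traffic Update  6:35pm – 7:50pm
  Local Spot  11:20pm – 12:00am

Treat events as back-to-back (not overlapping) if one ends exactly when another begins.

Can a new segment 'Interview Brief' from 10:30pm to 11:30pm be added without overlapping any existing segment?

No — it overlaps Local Spot

Local Segment: ends 6:35pm at or before Interview Brief starts 10:30pm → clear.
Breaking Update: ends 7:35pm at or before Interview Brief starts 10:30pm → clear.
Traffic Update: ends 7:50pm at or before Interview Brief starts 10:30pm → clear.
Review Brief: ends 9:00pm at or before Interview Brief starts 10:30pm → clear.
Local Spot: starts 11:20pm before Interview Brief ends 11:30pm, and ends 12:00am after Interview Brief starts 10:30pm → overlap.
Interview Brief overlaps Local Spot.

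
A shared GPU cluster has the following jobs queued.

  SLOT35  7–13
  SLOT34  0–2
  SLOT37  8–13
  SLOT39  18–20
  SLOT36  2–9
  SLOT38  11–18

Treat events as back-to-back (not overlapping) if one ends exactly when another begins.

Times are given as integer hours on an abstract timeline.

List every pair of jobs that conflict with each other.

SLOT35 & SLOT36, SLOT35 & SLOT37, SLOT35 & SLOT38, SLOT36 & SLOT37, SLOT37 & SLOT38

Sorted by start: SLOT34, SLOT36, SLOT35, SLOT37, SLOT38, SLOT39.
SLOT36 starts exactly when SLOT34 ends (back-to-back, no overlap), so SLOT34 has no further overlaps.
SLOT35 starts before SLOT36 ends → SLOT36 and SLOT35 overlap.
SLOT37 starts before SLOT36 ends → SLOT36 and SLOT37 overlap.
SLOT38 starts after SLOT36 ends, so SLOT36 has no further overlaps.
SLOT37 starts before SLOT35 ends → SLOT35 and SLOT37 overlap.
SLOT38 starts before SLOT35 ends → SLOT35 and SLOT38 overlap.
SLOT39 starts after SLOT35 ends.
SLOT38 starts before SLOT37 ends → SLOT37 and SLOT38 overlap.
SLOT39 starts after SLOT37 ends.
SLOT39 starts exactly when SLOT38 ends (back-to-back, no overlap).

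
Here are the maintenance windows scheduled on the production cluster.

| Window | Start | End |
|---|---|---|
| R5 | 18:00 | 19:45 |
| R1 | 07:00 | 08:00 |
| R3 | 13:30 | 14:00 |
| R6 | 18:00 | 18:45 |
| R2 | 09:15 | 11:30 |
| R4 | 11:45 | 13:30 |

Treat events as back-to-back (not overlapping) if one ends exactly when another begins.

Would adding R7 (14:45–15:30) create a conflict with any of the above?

No — it doesn't clash with anything

R1: ends 08:00 at or before R7 starts 14:45 → clear.
R2: ends 11:30 at or before R7 starts 14:45 → clear.
R4: ends 13:30 at or before R7 starts 14:45 → clear.
R3: ends 14:00 at or before R7 starts 14:45 → clear.
R5: starts 18:00 at or after R7 ends 15:30 → clear.
R6: starts 18:00 at or after R7 ends 15:30 → clear.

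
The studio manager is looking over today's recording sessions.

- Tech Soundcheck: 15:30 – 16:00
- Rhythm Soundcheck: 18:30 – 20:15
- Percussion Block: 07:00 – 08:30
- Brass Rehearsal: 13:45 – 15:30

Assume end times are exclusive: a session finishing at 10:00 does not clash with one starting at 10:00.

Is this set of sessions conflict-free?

Yes

Check each pair: they overlap iff neither finishes before the other starts.
Sorted by start: Percussion Block, Brass Rehearsal, Tech Soundcheck, Rhythm Soundcheck.
Brass Rehearsal starts after Percussion Block ends — done with Percussion Block.
Tech Soundcheck starts exactly when Brass Rehearsal ends (back-to-back, no overlap) — done with Brass Rehearsal.
Rhythm Soundcheck starts after Tech Soundcheck ends.
Every pair is clear; the schedule has no overlaps.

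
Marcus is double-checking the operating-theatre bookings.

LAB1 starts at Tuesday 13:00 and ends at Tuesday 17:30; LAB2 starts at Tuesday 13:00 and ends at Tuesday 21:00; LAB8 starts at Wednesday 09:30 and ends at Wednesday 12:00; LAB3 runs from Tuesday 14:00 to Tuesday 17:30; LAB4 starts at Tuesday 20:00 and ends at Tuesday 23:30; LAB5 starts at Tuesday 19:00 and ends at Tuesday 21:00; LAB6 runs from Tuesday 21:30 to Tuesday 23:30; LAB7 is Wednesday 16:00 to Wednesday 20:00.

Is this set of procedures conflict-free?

No

Sorted by start: LAB1, LAB2, LAB3, LAB5, LAB4, LAB6, LAB8, LAB7.
LAB2 starts before LAB1 ends → LAB1 and LAB2 overlap.
That's a conflict, so the schedule is not conflict-free.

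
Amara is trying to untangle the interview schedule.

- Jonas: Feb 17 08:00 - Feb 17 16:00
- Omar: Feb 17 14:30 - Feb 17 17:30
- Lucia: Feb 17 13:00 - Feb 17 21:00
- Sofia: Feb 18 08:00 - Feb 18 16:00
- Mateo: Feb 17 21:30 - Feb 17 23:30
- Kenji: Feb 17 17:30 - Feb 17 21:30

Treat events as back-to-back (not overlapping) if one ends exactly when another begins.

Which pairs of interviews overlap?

Jonas & Lucia, Jonas & Omar, Kenji & Lucia, Lucia & Omar

Check each pair: they overlap iff neither finishes before the other starts.
Sorted by start: Jonas, Lucia, Omar, Kenji, Mateo, Sofia.
Lucia starts before Jonas ends → Jonas and Lucia overlap.
Omar starts before Jonas ends → Jonas and Omar overlap.
Kenji starts after Jonas ends — done with Jonas.
Omar starts before Lucia ends → Lucia and Omar overlap.
Kenji starts before Lucia ends → Lucia and Kenji overlap.
Mateo starts after Lucia ends — done with Lucia.
Kenji starts exactly when Omar ends (back-to-back, no overlap) — done with Omar.
Mateo starts exactly when Kenji ends (back-to-back, no overlap) — done with Kenji.
Sofia starts after Mateo ends.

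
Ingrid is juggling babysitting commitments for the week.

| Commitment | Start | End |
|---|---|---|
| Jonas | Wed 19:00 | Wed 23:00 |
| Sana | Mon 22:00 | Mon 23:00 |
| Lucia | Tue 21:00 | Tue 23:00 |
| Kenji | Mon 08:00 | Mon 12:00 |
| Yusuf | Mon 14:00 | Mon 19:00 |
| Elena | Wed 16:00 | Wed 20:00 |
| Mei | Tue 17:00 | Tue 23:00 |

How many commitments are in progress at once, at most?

2

Sweep the timeline, counting +1 at each start and −1 at each end (ends before starts at a tie):
Mon 08:00 start Kenji → 1
Mon 12:00 end Kenji → 0
Mon 14:00 start Yusuf → 1
Mon 19:00 end Yusuf → 0
Mon 22:00 start Sana → 1
Mon 23:00 end Sana → 0
Tue 17:00 start Mei → 1
Tue 21:00 start Lucia → 2
Tue 23:00 end Lucia → 1
Tue 23:00 end Mei → 0
Wed 16:00 start Elena → 1
Wed 19:00 start Jonas → 2
Wed 20:00 end Elena → 1
Wed 23:00 end Jonas → 0
Peak is 2, at Tue 21:00 (Lucia, Mei).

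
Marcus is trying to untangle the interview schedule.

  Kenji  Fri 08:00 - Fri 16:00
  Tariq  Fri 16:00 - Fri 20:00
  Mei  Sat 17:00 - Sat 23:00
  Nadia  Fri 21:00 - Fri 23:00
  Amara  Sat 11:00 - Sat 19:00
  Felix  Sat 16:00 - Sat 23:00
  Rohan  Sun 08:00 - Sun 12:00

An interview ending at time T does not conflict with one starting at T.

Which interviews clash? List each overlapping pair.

Amara & Felix, Amara & Mei, Felix & Mei

Sorted by start: Kenji, Tariq, Nadia, Amara, Felix, Mei, Rohan.
Tariq starts exactly when Kenji ends (back-to-back, no overlap), so Kenji has no further overlaps.
Nadia starts after Tariq ends, so Tariq has no further overlaps.
Amara starts after Nadia ends, so Nadia has no further overlaps.
Felix starts before Amara ends → Amara and Felix overlap.
Mei starts before Amara ends → Amara and Mei overlap.
Rohan starts after Amara ends.
Mei starts before Felix ends → Felix and Mei overlap.
Rohan starts after Felix ends.
Rohan starts after Mei ends.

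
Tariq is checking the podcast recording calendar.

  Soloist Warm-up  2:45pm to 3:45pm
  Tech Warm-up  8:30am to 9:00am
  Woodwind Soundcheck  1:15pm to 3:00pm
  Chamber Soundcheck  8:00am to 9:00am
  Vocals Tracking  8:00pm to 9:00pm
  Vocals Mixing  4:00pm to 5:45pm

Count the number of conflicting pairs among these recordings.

Two intervals overlap when each starts before the other ends.
Sorted by start: Chamber Soundcheck, Tech Warm-up, Woodwind Soundcheck, Soloist Warm-up, Vocals Mixing, Vocals Tracking.
Tech Warm-up starts before Chamber Soundcheck ends → Chamber Soundcheck and Tech Warm-up overlap.
Woodwind Soundcheck starts after Chamber Soundcheck ends, so nothing later overlaps Chamber Soundcheck either.
Woodwind Soundcheck starts after Tech Warm-up ends, so nothing later overlaps Tech Warm-up either.
Soloist Warm-up starts before Woodwind Soundcheck ends → Woodwind Soundcheck and Soloist Warm-up overlap.
Vocals Mixing starts after Woodwind Soundcheck ends, so nothing later overlaps Woodwind Soundcheck either.
Vocals Mixing starts after Soloist Warm-up ends, so nothing later overlaps Soloist Warm-up either.
Vocals Tracking starts after Vocals Mixing ends.
Overlapping pairs: Chamber Soundcheck & Tech Warm-up, Soloist Warm-up & Woodwind Soundcheck — 2 in total.

2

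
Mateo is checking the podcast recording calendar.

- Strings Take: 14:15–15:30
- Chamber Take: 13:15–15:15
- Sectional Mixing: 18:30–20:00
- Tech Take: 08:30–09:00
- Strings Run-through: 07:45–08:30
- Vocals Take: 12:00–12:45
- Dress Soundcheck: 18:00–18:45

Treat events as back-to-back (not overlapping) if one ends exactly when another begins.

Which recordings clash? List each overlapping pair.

Sorted by start: Strings Run-through, Tech Take, Vocals Take, Chamber Take, Strings Take, Dress Soundcheck, Sectional Mixing.
Tech Take starts exactly when Strings Run-through ends (back-to-back, no overlap); Strings Run-through is clear from here.
Vocals Take starts after Tech Take ends; Tech Take is clear from here.
Chamber Take starts after Vocals Take ends; Vocals Take is clear from here.
Strings Take starts before Chamber Take ends → Chamber Take and Strings Take overlap.
Dress Soundcheck starts after Chamber Take ends; Chamber Take is clear from here.
Dress Soundcheck starts after Strings Take ends; Strings Take is clear from here.
Sectional Mixing starts before Dress Soundcheck ends → Dress Soundcheck and Sectional Mixing overlap.

Chamber Take & Strings Take, Dress Soundcheck & Sectional Mixing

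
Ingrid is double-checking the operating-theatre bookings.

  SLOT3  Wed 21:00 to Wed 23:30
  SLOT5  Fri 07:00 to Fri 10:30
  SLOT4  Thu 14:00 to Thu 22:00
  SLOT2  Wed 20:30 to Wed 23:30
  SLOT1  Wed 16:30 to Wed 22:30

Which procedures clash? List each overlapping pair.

SLOT1 & SLOT2, SLOT1 & SLOT3, SLOT2 & SLOT3

Check each pair: they overlap iff neither finishes before the other starts.
Sorted by start: SLOT1, SLOT2, SLOT3, SLOT4, SLOT5.
SLOT2 starts before SLOT1 ends → SLOT1 and SLOT2 overlap.
SLOT3 starts before SLOT1 ends → SLOT1 and SLOT3 overlap.
SLOT4 starts after SLOT1 ends, so nothing later overlaps SLOT1 either.
SLOT3 starts before SLOT2 ends → SLOT2 and SLOT3 overlap.
SLOT4 starts after SLOT2 ends, so nothing later overlaps SLOT2 either.
SLOT4 starts after SLOT3 ends, so nothing later overlaps SLOT3 either.
SLOT5 starts after SLOT4 ends.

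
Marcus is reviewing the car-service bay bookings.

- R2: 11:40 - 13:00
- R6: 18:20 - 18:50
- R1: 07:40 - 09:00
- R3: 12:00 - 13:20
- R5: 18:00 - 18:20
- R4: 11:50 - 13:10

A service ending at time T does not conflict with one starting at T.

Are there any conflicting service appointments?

Two intervals overlap when each starts before the other ends.
Sorted by start: R1, R2, R4, R3, R5, R6.
R2 starts after R1 ends, so nothing later overlaps R1 either.
R4 starts before R2 ends → R2 and R4 overlap.
That's a conflict, so the schedule is not conflict-free.

Yes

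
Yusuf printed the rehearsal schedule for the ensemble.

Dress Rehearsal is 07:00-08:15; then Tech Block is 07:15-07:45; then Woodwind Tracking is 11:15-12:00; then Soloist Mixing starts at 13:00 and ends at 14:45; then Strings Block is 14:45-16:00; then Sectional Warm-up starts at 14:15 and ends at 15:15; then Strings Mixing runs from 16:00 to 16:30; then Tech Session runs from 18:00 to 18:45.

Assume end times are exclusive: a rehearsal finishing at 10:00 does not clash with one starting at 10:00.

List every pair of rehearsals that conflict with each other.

Sorted by start: Dress Rehearsal, Tech Block, Woodwind Tracking, Soloist Mixing, Sectional Warm-up, Strings Block, Strings Mixing, Tech Session.
Tech Block starts before Dress Rehearsal ends → Dress Rehearsal and Tech Block overlap.
Woodwind Tracking starts after Dress Rehearsal ends, so nothing later overlaps Dress Rehearsal either.
Woodwind Tracking starts after Tech Block ends, so nothing later overlaps Tech Block either.
Soloist Mixing starts after Woodwind Tracking ends, so nothing later overlaps Woodwind Tracking either.
Sectional Warm-up starts before Soloist Mixing ends → Soloist Mixing and Sectional Warm-up overlap.
Strings Block starts exactly when Soloist Mixing ends (back-to-back, no overlap), so nothing later overlaps Soloist Mixing either.
Strings Block starts before Sectional Warm-up ends → Sectional Warm-up and Strings Block overlap.
Strings Mixing starts after Sectional Warm-up ends, so nothing later overlaps Sectional Warm-up either.
Strings Mixing starts exactly when Strings Block ends (back-to-back, no overlap), so nothing later overlaps Strings Block either.
Tech Session starts after Strings Mixing ends.

Dress Rehearsal & Tech Block, Sectional Warm-up & Soloist Mixing, Sectional Warm-up & Strings Block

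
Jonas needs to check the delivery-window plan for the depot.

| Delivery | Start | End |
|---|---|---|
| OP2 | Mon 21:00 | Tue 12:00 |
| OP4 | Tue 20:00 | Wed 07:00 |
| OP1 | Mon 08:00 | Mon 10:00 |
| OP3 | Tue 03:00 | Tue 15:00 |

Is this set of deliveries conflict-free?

No

Sorted by start: OP1, OP2, OP3, OP4.
OP2 starts after OP1 ends, so OP1 has no further overlaps.
OP3 starts before OP2 ends → OP2 and OP3 overlap.
That's a conflict, so the schedule is not conflict-free.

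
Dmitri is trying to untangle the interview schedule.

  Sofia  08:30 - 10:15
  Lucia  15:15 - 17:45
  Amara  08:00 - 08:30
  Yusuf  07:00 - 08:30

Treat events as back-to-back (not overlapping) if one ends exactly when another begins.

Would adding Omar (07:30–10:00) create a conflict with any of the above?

Yusuf: starts 07:00 before Omar ends 10:00, and ends 08:30 after Omar starts 07:30 → overlap.
Amara: starts 08:00 before Omar ends 10:00, and ends 08:30 after Omar starts 07:30 → overlap.
Sofia: starts 08:30 before Omar ends 10:00, and ends 10:15 after Omar starts 07:30 → overlap.
Lucia: starts 15:15 at or after Omar ends 10:00 → clear.
Omar overlaps Yusuf, Amara, Sofia.

Yes — it overlaps Amara, Sofia, Yusuf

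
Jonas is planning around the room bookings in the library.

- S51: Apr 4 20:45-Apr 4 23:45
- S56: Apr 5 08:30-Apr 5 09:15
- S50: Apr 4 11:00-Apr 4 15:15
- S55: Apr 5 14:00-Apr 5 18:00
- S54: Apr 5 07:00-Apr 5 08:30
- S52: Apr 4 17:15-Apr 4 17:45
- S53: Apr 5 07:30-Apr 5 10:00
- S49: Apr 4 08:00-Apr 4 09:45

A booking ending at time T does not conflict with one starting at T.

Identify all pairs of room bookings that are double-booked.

Sorted by start: S49, S50, S52, S51, S54, S53, S56, S55.
S50 starts after S49 ends, so nothing later overlaps S49 either.
S52 starts after S50 ends, so nothing later overlaps S50 either.
S51 starts after S52 ends, so nothing later overlaps S52 either.
S54 starts after S51 ends, so nothing later overlaps S51 either.
S53 starts before S54 ends → S54 and S53 overlap.
S56 starts exactly when S54 ends (back-to-back, no overlap), so nothing later overlaps S54 either.
S56 starts before S53 ends → S53 and S56 overlap.
S55 starts after S53 ends.
S55 starts after S56 ends.

S53 & S54, S53 & S56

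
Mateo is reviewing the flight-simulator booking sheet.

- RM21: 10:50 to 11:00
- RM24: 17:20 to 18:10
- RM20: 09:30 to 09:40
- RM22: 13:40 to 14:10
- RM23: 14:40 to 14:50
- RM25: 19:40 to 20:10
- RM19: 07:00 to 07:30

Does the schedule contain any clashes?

No

Two intervals overlap when each starts before the other ends.
Sorted by start: RM19, RM20, RM21, RM22, RM23, RM24, RM25.
RM20 starts after RM19 ends, so RM19 has no further overlaps.
RM21 starts after RM20 ends, so RM20 has no further overlaps.
RM22 starts after RM21 ends, so RM21 has no further overlaps.
RM23 starts after RM22 ends, so RM22 has no further overlaps.
RM24 starts after RM23 ends, so RM23 has no further overlaps.
RM25 starts after RM24 ends.
Every pair is clear; the schedule has no overlaps.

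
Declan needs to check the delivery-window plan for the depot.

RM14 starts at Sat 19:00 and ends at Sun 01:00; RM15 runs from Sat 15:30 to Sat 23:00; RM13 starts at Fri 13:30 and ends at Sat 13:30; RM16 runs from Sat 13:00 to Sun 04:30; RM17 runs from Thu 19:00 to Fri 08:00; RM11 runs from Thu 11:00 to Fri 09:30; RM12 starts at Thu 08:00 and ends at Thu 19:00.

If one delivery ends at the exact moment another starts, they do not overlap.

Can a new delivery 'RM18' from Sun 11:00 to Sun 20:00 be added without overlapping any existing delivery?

RM12: ends Thu 19:00 at or before RM18 starts Sun 11:00 → clear.
RM11: ends Fri 09:30 at or before RM18 starts Sun 11:00 → clear.
RM17: ends Fri 08:00 at or before RM18 starts Sun 11:00 → clear.
RM13: ends Sat 13:30 at or before RM18 starts Sun 11:00 → clear.
RM16: ends Sun 04:30 at or before RM18 starts Sun 11:00 → clear.
RM15: ends Sat 23:00 at or before RM18 starts Sun 11:00 → clear.
RM14: ends Sun 01:00 at or before RM18 starts Sun 11:00 → clear.

Yes — the slot is free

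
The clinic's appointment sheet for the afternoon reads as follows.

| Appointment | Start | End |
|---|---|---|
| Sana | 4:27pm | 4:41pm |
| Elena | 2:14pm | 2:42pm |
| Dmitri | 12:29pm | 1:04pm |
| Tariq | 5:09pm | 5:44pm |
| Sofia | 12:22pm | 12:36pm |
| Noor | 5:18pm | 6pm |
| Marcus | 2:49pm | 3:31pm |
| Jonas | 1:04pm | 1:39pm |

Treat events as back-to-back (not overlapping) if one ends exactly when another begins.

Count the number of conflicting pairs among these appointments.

2

Sorted by start: Sofia, Dmitri, Jonas, Elena, Marcus, Sana, Tariq, Noor.
Dmitri starts before Sofia ends → Sofia and Dmitri overlap.
Jonas starts after Sofia ends; Sofia is clear from here.
Jonas starts exactly when Dmitri ends (back-to-back, no overlap); Dmitri is clear from here.
Elena starts after Jonas ends; Jonas is clear from here.
Marcus starts after Elena ends; Elena is clear from here.
Sana starts after Marcus ends; Marcus is clear from here.
Tariq starts after Sana ends; Sana is clear from here.
Noor starts before Tariq ends → Tariq and Noor overlap.
Overlapping pairs: Dmitri & Sofia, Noor & Tariq — 2 in total.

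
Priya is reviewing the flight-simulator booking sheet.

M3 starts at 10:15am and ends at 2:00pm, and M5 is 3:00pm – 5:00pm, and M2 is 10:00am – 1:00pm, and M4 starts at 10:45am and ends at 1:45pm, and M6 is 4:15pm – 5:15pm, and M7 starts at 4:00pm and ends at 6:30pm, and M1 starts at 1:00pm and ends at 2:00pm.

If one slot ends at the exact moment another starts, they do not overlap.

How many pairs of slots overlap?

8

Sorted by start: M2, M3, M4, M1, M5, M7, M6.
M3 starts before M2 ends → M2 and M3 overlap.
M4 starts before M2 ends → M2 and M4 overlap.
M1 starts exactly when M2 ends (back-to-back, no overlap); M2 is clear from here.
M4 starts before M3 ends → M3 and M4 overlap.
M1 starts before M3 ends → M3 and M1 overlap.
M5 starts after M3 ends; M3 is clear from here.
M1 starts before M4 ends → M4 and M1 overlap.
M5 starts after M4 ends; M4 is clear from here.
M5 starts after M1 ends; M1 is clear from here.
M7 starts before M5 ends → M5 and M7 overlap.
M6 starts before M5 ends → M5 and M6 overlap.
M6 starts before M7 ends → M7 and M6 overlap.
Overlapping pairs: M1 & M3, M1 & M4, M2 & M3, M2 & M4, M3 & M4, M5 & M6, M5 & M7, M6 & M7 — 8 in total.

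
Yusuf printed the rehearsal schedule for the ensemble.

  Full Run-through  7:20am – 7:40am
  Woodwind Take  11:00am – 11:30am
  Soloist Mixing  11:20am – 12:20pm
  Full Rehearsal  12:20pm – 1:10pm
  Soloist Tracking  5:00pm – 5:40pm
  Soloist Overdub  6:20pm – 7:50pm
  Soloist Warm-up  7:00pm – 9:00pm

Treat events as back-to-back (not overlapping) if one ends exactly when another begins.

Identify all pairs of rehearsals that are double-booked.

Soloist Mixing & Woodwind Take, Soloist Overdub & Soloist Warm-up

Check each pair: they overlap iff neither finishes before the other starts.
Sorted by start: Full Run-through, Woodwind Take, Soloist Mixing, Full Rehearsal, Soloist Tracking, Soloist Overdub, Soloist Warm-up.
Woodwind Take starts after Full Run-through ends; Full Run-through is clear from here.
Soloist Mixing starts before Woodwind Take ends → Woodwind Take and Soloist Mixing overlap.
Full Rehearsal starts after Woodwind Take ends; Woodwind Take is clear from here.
Full Rehearsal starts exactly when Soloist Mixing ends (back-to-back, no overlap); Soloist Mixing is clear from here.
Soloist Tracking starts after Full Rehearsal ends; Full Rehearsal is clear from here.
Soloist Overdub starts after Soloist Tracking ends; Soloist Tracking is clear from here.
Soloist Warm-up starts before Soloist Overdub ends → Soloist Overdub and Soloist Warm-up overlap.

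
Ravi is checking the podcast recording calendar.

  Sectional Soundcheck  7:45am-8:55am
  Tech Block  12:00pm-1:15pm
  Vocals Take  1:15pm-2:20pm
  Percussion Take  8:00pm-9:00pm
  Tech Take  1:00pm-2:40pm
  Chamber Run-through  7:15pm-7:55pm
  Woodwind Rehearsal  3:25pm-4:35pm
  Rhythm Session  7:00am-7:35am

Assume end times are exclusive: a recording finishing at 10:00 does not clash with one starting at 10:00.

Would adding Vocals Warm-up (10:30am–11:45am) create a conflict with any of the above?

No — it doesn't clash with anything

Rhythm Session: ends 7:35am at or before Vocals Warm-up starts 10:30am → clear.
Sectional Soundcheck: ends 8:55am at or before Vocals Warm-up starts 10:30am → clear.
Tech Block: starts 12:00pm at or after Vocals Warm-up ends 11:45am → clear.
Tech Take: starts 1:00pm at or after Vocals Warm-up ends 11:45am → clear.
Vocals Take: starts 1:15pm at or after Vocals Warm-up ends 11:45am → clear.
Woodwind Rehearsal: starts 3:25pm at or after Vocals Warm-up ends 11:45am → clear.
Chamber Run-through: starts 7:15pm at or after Vocals Warm-up ends 11:45am → clear.
Percussion Take: starts 8:00pm at or after Vocals Warm-up ends 11:45am → clear.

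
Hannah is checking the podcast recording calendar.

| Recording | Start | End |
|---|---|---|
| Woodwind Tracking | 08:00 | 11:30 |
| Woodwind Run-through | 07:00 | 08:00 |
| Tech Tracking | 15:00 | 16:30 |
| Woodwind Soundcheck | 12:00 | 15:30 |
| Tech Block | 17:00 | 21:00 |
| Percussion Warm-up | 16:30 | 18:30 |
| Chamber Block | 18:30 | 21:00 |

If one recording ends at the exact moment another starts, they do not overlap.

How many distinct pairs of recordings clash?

3

Sorted by start: Woodwind Run-through, Woodwind Tracking, Woodwind Soundcheck, Tech Tracking, Percussion Warm-up, Tech Block, Chamber Block.
Woodwind Tracking starts exactly when Woodwind Run-through ends (back-to-back, no overlap) — done with Woodwind Run-through.
Woodwind Soundcheck starts after Woodwind Tracking ends — done with Woodwind Tracking.
Tech Tracking starts before Woodwind Soundcheck ends → Woodwind Soundcheck and Tech Tracking overlap.
Percussion Warm-up starts after Woodwind Soundcheck ends — done with Woodwind Soundcheck.
Percussion Warm-up starts exactly when Tech Tracking ends (back-to-back, no overlap) — done with Tech Tracking.
Tech Block starts before Percussion Warm-up ends → Percussion Warm-up and Tech Block overlap.
Chamber Block starts exactly when Percussion Warm-up ends (back-to-back, no overlap).
Chamber Block starts before Tech Block ends → Tech Block and Chamber Block overlap.
Overlapping pairs: Chamber Block & Tech Block, Percussion Warm-up & Tech Block, Tech Tracking & Woodwind Soundcheck — 3 in total.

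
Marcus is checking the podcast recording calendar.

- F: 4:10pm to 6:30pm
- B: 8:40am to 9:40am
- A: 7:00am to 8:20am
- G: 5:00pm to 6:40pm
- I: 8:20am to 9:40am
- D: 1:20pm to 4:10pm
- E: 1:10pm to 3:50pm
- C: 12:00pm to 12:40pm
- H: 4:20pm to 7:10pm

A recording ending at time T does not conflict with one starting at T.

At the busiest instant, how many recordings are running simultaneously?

3

Sort all start/end points and keep a running count:
7:00am start A → 1
8:20am end A → 0
8:20am start I → 1
8:40am start B → 2
9:40am end B → 1
9:40am end I → 0
12:00pm start C → 1
12:40pm end C → 0
1:10pm start E → 1
1:20pm start D → 2
3:50pm end E → 1
4:10pm end D → 0
4:10pm start F → 1
4:20pm start H → 2
5:00pm start G → 3
6:30pm end F → 2
6:40pm end G → 1
7:10pm end H → 0
Peak is 3, at 5:00pm (F, G, H).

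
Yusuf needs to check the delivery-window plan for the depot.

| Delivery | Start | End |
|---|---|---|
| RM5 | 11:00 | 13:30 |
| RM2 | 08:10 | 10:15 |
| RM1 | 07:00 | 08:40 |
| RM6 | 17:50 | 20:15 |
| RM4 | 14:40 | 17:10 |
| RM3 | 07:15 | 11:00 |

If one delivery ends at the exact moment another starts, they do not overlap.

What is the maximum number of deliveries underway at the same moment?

Sweep the timeline, counting +1 at each start and −1 at each end (ends before starts at a tie):
07:00 start RM1 → 1
07:15 start RM3 → 2
08:10 start RM2 → 3
08:40 end RM1 → 2
10:15 end RM2 → 1
11:00 end RM3 → 0
11:00 start RM5 → 1
13:30 end RM5 → 0
14:40 start RM4 → 1
17:10 end RM4 → 0
17:50 start RM6 → 1
20:15 end RM6 → 0
Peak is 3, at 08:10 (RM1, RM2, RM3).

3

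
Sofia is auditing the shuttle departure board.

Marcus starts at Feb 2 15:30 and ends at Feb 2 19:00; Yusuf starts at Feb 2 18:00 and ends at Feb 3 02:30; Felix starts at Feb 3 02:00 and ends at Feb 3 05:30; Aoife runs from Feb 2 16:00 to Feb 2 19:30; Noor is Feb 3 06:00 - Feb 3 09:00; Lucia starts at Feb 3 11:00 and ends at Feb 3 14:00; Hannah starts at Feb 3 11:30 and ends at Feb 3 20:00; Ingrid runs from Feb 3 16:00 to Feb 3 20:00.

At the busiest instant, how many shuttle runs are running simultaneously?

3

Sweep the timeline, counting +1 at each start and −1 at each end (ends before starts at a tie):
Feb 2 15:30 start Marcus → 1
Feb 2 16:00 start Aoife → 2
Feb 2 18:00 start Yusuf → 3
Feb 2 19:00 end Marcus → 2
Feb 2 19:30 end Aoife → 1
Feb 3 02:00 start Felix → 2
Feb 3 02:30 end Yusuf → 1
Feb 3 05:30 end Felix → 0
Feb 3 06:00 start Noor → 1
Feb 3 09:00 end Noor → 0
Feb 3 11:00 start Lucia → 1
Feb 3 11:30 start Hannah → 2
Feb 3 14:00 end Lucia → 1
Feb 3 16:00 start Ingrid → 2
Feb 3 20:00 end Hannah → 1
Feb 3 20:00 end Ingrid → 0
Peak is 3, at Feb 2 18:00 (Aoife, Marcus, Yusuf).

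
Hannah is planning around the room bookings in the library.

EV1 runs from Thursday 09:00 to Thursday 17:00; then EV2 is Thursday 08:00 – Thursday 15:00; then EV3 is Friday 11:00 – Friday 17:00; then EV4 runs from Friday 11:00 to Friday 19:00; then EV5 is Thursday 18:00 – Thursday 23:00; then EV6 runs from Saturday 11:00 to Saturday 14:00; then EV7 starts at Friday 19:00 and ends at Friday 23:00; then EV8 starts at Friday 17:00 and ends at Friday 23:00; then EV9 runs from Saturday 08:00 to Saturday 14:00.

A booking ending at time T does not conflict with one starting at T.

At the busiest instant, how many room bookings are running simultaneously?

2

Sort all start/end points and keep a running count:
Thursday 08:00 start EV2 → 1
Thursday 09:00 start EV1 → 2
Thursday 15:00 end EV2 → 1
Thursday 17:00 end EV1 → 0
Thursday 18:00 start EV5 → 1
Thursday 23:00 end EV5 → 0
Friday 11:00 start EV3 → 1
Friday 11:00 start EV4 → 2
Friday 17:00 end EV3 → 1
Friday 17:00 start EV8 → 2
Friday 19:00 end EV4 → 1
Friday 19:00 start EV7 → 2
Friday 23:00 end EV7 → 1
Friday 23:00 end EV8 → 0
Saturday 08:00 start EV9 → 1
Saturday 11:00 start EV6 → 2
Saturday 14:00 end EV6 → 1
Saturday 14:00 end EV9 → 0
Peak is 2, at Thursday 09:00 (EV1, EV2).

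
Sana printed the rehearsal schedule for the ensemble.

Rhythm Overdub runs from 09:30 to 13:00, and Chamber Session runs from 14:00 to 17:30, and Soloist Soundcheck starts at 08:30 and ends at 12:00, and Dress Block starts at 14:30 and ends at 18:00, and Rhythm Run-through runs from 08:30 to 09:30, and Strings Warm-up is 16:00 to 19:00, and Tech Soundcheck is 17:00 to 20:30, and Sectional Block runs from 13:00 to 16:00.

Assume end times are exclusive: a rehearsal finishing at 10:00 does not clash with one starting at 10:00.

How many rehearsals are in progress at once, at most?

Sort all start/end points and keep a running count:
08:30 start Rhythm Run-through → 1
08:30 start Soloist Soundcheck → 2
09:30 end Rhythm Run-through → 1
09:30 start Rhythm Overdub → 2
12:00 end Soloist Soundcheck → 1
13:00 end Rhythm Overdub → 0
13:00 start Sectional Block → 1
14:00 start Chamber Session → 2
14:30 start Dress Block → 3
16:00 end Sectional Block → 2
16:00 start Strings Warm-up → 3
17:00 start Tech Soundcheck → 4
17:30 end Chamber Session → 3
18:00 end Dress Block → 2
19:00 end Strings Warm-up → 1
20:30 end Tech Soundcheck → 0
Peak is 4, at 17:00 (Chamber Session, Dress Block, Strings Warm-up, Tech Soundcheck).

4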